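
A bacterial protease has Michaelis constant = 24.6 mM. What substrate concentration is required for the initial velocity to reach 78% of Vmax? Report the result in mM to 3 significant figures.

87.2 mM

v/Vmax = [S]/(Km+[S]) = 0.78, so [S] = Km·0.78/(1 − 0.78) = 24.6 × 3.545.
[S] = 87.2 mM.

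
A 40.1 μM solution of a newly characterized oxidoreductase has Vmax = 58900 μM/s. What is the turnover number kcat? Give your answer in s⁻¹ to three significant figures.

kcat = Vmax/[E]total = 58900 μM/s / 40.1 μM = 1470 s⁻¹.

1470 s⁻¹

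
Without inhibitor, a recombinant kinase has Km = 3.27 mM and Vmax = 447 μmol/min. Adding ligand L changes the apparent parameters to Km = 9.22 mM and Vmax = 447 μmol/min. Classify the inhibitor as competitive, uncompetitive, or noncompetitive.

competitive

Km increases (3.27 → 9.22 mM) while Vmax is unchanged — the hallmark of competitive inhibition.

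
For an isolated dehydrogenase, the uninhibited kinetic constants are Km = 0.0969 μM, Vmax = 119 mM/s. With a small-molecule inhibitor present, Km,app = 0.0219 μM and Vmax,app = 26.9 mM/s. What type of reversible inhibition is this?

uncompetitive

Both Km and Vmax decrease by the same factor (~4.43-fold) — characteristic of uncompetitive inhibition.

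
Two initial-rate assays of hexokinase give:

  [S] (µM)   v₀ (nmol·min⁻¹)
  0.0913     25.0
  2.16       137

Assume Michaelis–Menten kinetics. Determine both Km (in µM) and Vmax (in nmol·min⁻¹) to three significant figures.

Km = 0.532 µM; Vmax = 171 nmol·min⁻¹

In reciprocal form, 1/v = (Km/Vmax)·(1/[S]) + 1/Vmax. The two points give (1/[S], 1/v) = (10.95, 0.04000) and (0.4630, 0.007299).
Slope = (0.04000 − 0.007299)/(10.95 − 0.4630) = 0.003117; intercept = 0.04000 − 0.003117×10.95 = 0.005856.
Vmax = 1/intercept = 171 nmol·min⁻¹; Km = slope × Vmax = 0.003117 × 171 = 0.532 µM.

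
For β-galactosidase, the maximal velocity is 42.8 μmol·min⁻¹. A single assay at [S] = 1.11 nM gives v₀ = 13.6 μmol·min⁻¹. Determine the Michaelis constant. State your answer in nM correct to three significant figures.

2.38 nM

From v = Vmax[S]/(Km+[S]), Km = [S](Vmax − v)/v.
Km = 1.11 × (42.8 − 13.6) / 13.6 = 32.41/13.6 = 2.38 nM.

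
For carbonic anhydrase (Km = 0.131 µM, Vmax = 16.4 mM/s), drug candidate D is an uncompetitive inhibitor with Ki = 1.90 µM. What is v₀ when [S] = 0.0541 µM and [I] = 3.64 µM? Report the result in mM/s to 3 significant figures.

α = 1 + [I]/Ki = 1 + 3.64/1.90 = 2.916.
For an uncompetitive inhibitor, both parameters are divided by α, giving Vmax/α and Km/α: Km,app = 0.0449 µM, Vmax,app = 5.62 mM/s.
v = Vmax,app·[S]/(Km,app + [S]) = 5.62 × 0.0541/(0.0449 + 0.0541) = 3.07 mM/s.

3.07 mM/s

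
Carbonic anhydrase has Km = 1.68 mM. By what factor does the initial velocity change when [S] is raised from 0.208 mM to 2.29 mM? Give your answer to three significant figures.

The fractional saturations are [S]/(Km+[S]) = 0.208/1.888 = 0.1102 and 2.29/3.970 = 0.5768.
v₂/v₁ is just their ratio: 0.5768/0.1102 = 5.24.

5.24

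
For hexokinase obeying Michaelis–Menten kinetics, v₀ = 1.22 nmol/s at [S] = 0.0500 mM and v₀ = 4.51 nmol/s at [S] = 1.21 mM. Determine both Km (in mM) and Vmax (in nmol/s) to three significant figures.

Km = 0.159 mM; Vmax = 5.10 nmol/s

From v = Vmax[S]/(Km+[S]), each point gives Vmax = v(Km+[S])/[S].
Equating: 1.22(Km+0.0500)/0.0500 = 4.51(Km+1.21)/1.21.
24.40·Km + 1.22 = 3.727·Km + 4.51, so (24.40 − 3.727)·Km = 4.51 − 1.22.
Km = 3.290/20.67 = 0.159 mM; then Vmax = 1.22(0.159+0.0500)/0.0500 = 5.10 nmol/s.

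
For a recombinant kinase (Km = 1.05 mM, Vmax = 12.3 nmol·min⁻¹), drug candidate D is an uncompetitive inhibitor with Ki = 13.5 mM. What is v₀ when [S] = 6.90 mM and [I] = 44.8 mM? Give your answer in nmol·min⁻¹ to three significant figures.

2.75 nmol·min⁻¹

With α = 1 + [I]/Ki = 1 + 44.8/13.5 = 4.319, the uncompetitive rate law is v = (Vmax/α)·[S] / (Km/α + [S]).
v = (12.3/4.319)×6.90 / (1.05/4.319 + 6.90) = 19.65/7.143 = 2.75 nmol·min⁻¹.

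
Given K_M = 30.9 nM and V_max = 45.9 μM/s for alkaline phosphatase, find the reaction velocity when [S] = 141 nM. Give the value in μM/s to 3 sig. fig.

[S]/(Km+[S]) = 141/171.9 = 0.8202, the fractional saturation.
v = 0.8202 × Vmax = 0.8202 × 45.9 = 37.6 μM/s.

37.6 μM/s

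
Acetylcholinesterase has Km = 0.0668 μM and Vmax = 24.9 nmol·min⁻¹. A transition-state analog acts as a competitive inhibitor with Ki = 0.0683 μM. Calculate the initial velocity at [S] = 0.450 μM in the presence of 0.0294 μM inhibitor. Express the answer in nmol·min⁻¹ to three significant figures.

With α = 1 + [I]/Ki = 1 + 0.0294/0.0683 = 1.430, the competitive rate law is v = Vmax[S] / (αKm + [S]).
v = 24.9×0.450 / (1.430×0.0668 + 0.450) = 11.20/0.5456 = 20.5 nmol·min⁻¹.

20.5 nmol·min⁻¹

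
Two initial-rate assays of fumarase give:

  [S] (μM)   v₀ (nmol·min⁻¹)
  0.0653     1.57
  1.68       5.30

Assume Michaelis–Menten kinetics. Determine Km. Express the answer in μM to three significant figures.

0.179 μM

In reciprocal form, 1/v = (Km/Vmax)·(1/[S]) + 1/Vmax. The two points give (1/[S], 1/v) = (15.31, 0.6369) and (0.5952, 0.1887).
Slope = (0.6369 − 0.1887)/(15.31 − 0.5952) = 0.03046; intercept = 0.6369 − 0.03046×15.31 = 0.1706.
Vmax = 1/intercept = 5.86 nmol·min⁻¹; Km = slope × Vmax = 0.03046 × 5.86 = 0.179 μM.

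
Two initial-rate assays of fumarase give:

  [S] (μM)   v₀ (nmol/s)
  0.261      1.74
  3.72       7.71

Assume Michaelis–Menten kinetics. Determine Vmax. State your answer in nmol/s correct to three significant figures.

In reciprocal form, 1/v = (Km/Vmax)·(1/[S]) + 1/Vmax. The two points give (1/[S], 1/v) = (3.831, 0.5747) and (0.2688, 0.1297).
Slope = (0.5747 − 0.1297)/(3.831 − 0.2688) = 0.1249; intercept = 0.5747 − 0.1249×3.831 = 0.09612.
Vmax = 1/intercept = 10.4 nmol/s; Km = slope × Vmax = 0.1249 × 10.4 = 1.30 μM.

10.4 nmol/s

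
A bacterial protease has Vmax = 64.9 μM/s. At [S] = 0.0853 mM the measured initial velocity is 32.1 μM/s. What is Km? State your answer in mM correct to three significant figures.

v/Vmax = 32.1/64.9 = 0.4946 = [S]/(Km+[S]).
So Km + [S] = [S]/0.4946 = 0.1725 mM, giving Km = 0.1725 − 0.0853 = 0.0872 mM.

0.0872 mM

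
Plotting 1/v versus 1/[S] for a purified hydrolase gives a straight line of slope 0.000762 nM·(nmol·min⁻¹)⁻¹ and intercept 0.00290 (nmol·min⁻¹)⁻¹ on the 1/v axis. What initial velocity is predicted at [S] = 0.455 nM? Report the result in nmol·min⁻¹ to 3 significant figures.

219 nmol·min⁻¹

The y-intercept is 1/Vmax, so Vmax = 1/0.00290 = 345 nmol·min⁻¹.
The slope is Km/Vmax, so Km = 0.000762 × 345 = 0.263 nM.
Then v = 345 × 0.455/(0.263 + 0.455) = 219 nmol·min⁻¹.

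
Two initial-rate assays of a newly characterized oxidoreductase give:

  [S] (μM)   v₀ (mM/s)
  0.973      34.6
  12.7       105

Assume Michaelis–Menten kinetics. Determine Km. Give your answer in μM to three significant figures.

2.58 μM

In reciprocal form, 1/v = (Km/Vmax)·(1/[S]) + 1/Vmax. The two points give (1/[S], 1/v) = (1.028, 0.02890) and (0.07874, 0.009524).
Slope = (0.02890 − 0.009524)/(1.028 − 0.07874) = 0.02042; intercept = 0.02890 − 0.02042×1.028 = 0.007916.
Vmax = 1/intercept = 126 mM/s; Km = slope × Vmax = 0.02042 × 126 = 2.58 μM.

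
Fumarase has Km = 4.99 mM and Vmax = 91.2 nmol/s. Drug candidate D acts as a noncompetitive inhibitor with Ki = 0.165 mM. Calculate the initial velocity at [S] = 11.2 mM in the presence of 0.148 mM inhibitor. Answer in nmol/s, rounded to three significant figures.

33.3 nmol/s

With α = 1 + [I]/Ki = 1 + 0.148/0.165 = 1.897, the noncompetitive rate law is v = (Vmax/α)·[S] / (Km + [S]).
v = (91.2/1.897)×11.2 / (4.99 + 11.2) = 538.5/16.19 = 33.3 nmol/s.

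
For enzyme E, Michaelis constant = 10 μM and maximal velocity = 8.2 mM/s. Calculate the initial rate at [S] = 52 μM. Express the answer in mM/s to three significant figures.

6.88 mM/s

[S]/(Km+[S]) = 52/62.00 = 0.8387, the fractional saturation.
v = 0.8387 × Vmax = 0.8387 × 8.2 = 6.88 mM/s.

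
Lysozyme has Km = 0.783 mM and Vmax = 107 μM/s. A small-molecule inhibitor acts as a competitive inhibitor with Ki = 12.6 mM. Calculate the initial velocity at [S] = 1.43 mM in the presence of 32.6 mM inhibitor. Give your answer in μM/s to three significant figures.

36.1 μM/s

With α = 1 + [I]/Ki = 1 + 32.6/12.6 = 3.587, the competitive rate law is v = Vmax[S] / (αKm + [S]).
v = 107×1.43 / (3.587×0.783 + 1.43) = 153.0/4.239 = 36.1 μM/s.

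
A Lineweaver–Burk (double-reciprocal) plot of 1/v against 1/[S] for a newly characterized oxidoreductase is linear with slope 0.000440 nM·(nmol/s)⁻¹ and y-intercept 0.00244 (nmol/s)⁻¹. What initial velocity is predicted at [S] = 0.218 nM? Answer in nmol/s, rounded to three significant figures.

224 nmol/s

The y-intercept is 1/Vmax, so Vmax = 1/0.00244 = 410 nmol/s.
The slope is Km/Vmax, so Km = 0.000440 × 410 = 0.180 nM.
Then v = 410 × 0.218/(0.180 + 0.218) = 224 nmol/s.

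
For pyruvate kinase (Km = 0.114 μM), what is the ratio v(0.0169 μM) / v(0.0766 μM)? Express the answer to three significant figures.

The fractional saturations are [S]/(Km+[S]) = 0.0766/0.1906 = 0.4019 and 0.0169/0.1309 = 0.1291.
v₂/v₁ is just their ratio: 0.1291/0.4019 = 0.321.

0.321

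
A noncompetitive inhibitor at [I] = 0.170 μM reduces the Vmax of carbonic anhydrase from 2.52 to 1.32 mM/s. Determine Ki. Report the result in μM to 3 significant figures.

Noncompetitive: Vmax,app = Vmax/α with α = 1 + [I]/Ki.
α = Vmax/Vmax,app = 2.52/1.32 = 1.909.
Ki = [I]/(α − 1) = 0.170/0.9091 = 0.187 μM.

0.187 μM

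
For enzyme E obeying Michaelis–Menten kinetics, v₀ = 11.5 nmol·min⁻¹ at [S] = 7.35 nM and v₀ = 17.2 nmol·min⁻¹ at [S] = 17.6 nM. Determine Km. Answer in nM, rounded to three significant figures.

From v = Vmax[S]/(Km+[S]), each point gives Vmax = v(Km+[S])/[S].
Equating: 11.5(Km+7.35)/7.35 = 17.2(Km+17.6)/17.6.
1.565·Km + 11.5 = 0.9773·Km + 17.2, so (1.565 − 0.9773)·Km = 17.2 − 11.5.
Km = 5.700/0.5874 = 9.70 nM; then Vmax = 11.5(9.70+7.35)/7.35 = 26.7 nmol·min⁻¹.

9.70 nM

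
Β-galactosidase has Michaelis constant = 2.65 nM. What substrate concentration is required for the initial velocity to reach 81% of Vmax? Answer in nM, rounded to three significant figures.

11.3 nM

v/Vmax = [S]/(Km+[S]) = 0.81, so [S] = Km·0.81/(1 − 0.81) = 2.65 × 4.263.
[S] = 11.3 nM.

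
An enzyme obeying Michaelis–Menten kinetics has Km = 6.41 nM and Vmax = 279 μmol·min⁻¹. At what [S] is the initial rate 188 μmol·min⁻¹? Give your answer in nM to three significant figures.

13.2 nM

The required fractional saturation is v/Vmax = 188/279 = 0.6738.
Then [S]/(Km+[S]) = 0.6738 ⇒ [S] = 6.41 × 0.6738/(1 − 0.6738) = 13.2 nM.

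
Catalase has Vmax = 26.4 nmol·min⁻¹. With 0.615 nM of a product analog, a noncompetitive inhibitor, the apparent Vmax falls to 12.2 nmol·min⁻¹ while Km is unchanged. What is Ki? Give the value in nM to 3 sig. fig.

0.528 nM

Noncompetitive: Vmax,app = Vmax/α with α = 1 + [I]/Ki.
α = Vmax/Vmax,app = 26.4/12.2 = 2.164.
Ki = [I]/(α − 1) = 0.615/1.164 = 0.528 nM.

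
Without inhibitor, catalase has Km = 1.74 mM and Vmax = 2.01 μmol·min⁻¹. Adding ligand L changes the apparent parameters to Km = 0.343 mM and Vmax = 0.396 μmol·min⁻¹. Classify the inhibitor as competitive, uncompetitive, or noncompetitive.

uncompetitive

Both Km and Vmax decrease by the same factor (~5.07-fold) — characteristic of uncompetitive inhibition.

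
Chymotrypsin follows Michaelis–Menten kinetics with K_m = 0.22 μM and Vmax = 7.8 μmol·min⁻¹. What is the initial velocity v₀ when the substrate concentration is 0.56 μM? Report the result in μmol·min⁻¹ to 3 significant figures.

v = Vmax·[S]/(Km + [S]) = 7.8 × 0.56 / (0.22 + 0.56)
  = 4.368 / 0.7800 = 5.60 μmol·min⁻¹.

5.60 μmol·min⁻¹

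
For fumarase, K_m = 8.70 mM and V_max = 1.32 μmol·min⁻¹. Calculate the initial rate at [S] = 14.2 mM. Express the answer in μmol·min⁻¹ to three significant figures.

0.819 μmol·min⁻¹

v = Vmax·[S]/(Km + [S]) = 1.32 × 14.2 / (8.70 + 14.2)
  = 18.74 / 22.90 = 0.819 μmol·min⁻¹.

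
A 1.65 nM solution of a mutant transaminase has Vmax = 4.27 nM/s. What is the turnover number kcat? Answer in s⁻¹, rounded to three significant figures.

kcat = Vmax/[E]total = 4.27 nM/s / 1.65 nM = 2.59 s⁻¹.

2.59 s⁻¹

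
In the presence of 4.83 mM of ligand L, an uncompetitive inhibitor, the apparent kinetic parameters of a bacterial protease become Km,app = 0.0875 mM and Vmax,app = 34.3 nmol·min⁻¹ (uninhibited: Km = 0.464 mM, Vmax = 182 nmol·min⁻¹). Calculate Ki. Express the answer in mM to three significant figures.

1.12 mM

Uncompetitive: Vmax,app = Vmax/α (and Km,app = Km/α) with α = 1 + [I]/Ki.
α = Vmax/Vmax,app = 182/34.3 = 5.306.
Ki = [I]/(α − 1) = 4.83/4.306 = 1.12 mM.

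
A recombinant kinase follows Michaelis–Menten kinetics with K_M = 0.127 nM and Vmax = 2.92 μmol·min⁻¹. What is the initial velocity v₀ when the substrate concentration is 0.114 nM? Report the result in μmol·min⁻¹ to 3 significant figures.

[S]/(Km+[S]) = 0.114/0.2410 = 0.4730, the fractional saturation.
v = 0.4730 × Vmax = 0.4730 × 2.92 = 1.38 μmol·min⁻¹.

1.38 μmol·min⁻¹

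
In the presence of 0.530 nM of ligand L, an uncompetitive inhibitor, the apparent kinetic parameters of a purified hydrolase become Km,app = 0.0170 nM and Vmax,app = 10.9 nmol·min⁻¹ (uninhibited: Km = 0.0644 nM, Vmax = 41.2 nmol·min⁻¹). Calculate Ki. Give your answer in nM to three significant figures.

Uncompetitive: Vmax,app = Vmax/α (and Km,app = Km/α) with α = 1 + [I]/Ki.
α = Vmax/Vmax,app = 41.2/10.9 = 3.780.
Since α = 1 + [I]/Ki, [I]/Ki = 3.780 − 1 = 2.780 and Ki = 0.530/2.780 = 0.191 nM.

0.191 nM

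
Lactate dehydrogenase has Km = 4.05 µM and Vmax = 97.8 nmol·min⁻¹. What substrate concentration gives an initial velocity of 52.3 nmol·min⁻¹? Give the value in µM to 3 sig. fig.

Rearranging v = Vmax[S]/(Km+[S]) gives [S] = Km·v/(Vmax − v).
[S] = 4.05 × 52.3 / (97.8 − 52.3) = 211.8/45.50 = 4.66 µM.

4.66 µM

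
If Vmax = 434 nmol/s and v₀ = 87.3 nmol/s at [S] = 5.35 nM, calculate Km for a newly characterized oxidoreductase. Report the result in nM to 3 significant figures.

v/Vmax = 87.3/434 = 0.2012 = [S]/(Km+[S]).
So Km + [S] = [S]/0.2012 = 26.60 nM, giving Km = 26.60 − 5.35 = 21.2 nM.

21.2 nM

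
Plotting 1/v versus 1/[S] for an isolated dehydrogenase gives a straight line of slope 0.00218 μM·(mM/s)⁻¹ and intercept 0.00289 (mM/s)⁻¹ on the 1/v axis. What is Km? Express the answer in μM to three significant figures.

0.754 μM

y-intercept = 1/Vmax ⇒ Vmax = 346 mM/s; slope = Km/Vmax ⇒ Km = slope × Vmax.
Km = 0.00218 × 346 = 0.754 μM.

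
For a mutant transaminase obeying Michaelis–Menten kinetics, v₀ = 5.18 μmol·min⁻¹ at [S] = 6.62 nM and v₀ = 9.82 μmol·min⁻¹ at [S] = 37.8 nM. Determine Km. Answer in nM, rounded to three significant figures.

From v = Vmax[S]/(Km+[S]), each point gives Vmax = v(Km+[S])/[S].
Equating: 5.18(Km+6.62)/6.62 = 9.82(Km+37.8)/37.8.
0.7825·Km + 5.18 = 0.2598·Km + 9.82, so (0.7825 − 0.2598)·Km = 9.82 − 5.18.
Km = 4.640/0.5227 = 8.88 nM; then Vmax = 5.18(8.88+6.62)/6.62 = 12.1 μmol·min⁻¹.

8.88 nM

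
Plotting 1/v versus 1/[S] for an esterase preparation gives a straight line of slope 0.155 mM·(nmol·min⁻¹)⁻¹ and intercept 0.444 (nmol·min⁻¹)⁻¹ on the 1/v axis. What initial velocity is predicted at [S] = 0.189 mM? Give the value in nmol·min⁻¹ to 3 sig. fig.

The y-intercept is 1/Vmax, so Vmax = 1/0.444 = 2.25 nmol·min⁻¹.
The slope is Km/Vmax, so Km = 0.155 × 2.25 = 0.349 mM.
Then v = 2.25 × 0.189/(0.349 + 0.189) = 0.791 nmol·min⁻¹.

0.791 nmol·min⁻¹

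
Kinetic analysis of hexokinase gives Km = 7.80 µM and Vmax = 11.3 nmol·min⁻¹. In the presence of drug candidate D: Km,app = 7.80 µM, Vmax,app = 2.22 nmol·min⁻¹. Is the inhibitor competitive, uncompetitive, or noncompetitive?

noncompetitive

Vmax decreases (11.3 → 2.22 nmol·min⁻¹) while Km is unchanged — pure noncompetitive inhibition.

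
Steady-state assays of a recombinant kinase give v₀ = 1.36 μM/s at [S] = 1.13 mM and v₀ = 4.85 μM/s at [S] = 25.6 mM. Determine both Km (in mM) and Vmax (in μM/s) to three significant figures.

Km = 3.44 mM; Vmax = 5.50 μM/s

In reciprocal form, 1/v = (Km/Vmax)·(1/[S]) + 1/Vmax. The two points give (1/[S], 1/v) = (0.8850, 0.7353) and (0.03906, 0.2062).
Slope = (0.7353 − 0.2062)/(0.8850 − 0.03906) = 0.6255; intercept = 0.7353 − 0.6255×0.8850 = 0.1818.
Vmax = 1/intercept = 5.50 μM/s; Km = slope × Vmax = 0.6255 × 5.50 = 3.44 mM.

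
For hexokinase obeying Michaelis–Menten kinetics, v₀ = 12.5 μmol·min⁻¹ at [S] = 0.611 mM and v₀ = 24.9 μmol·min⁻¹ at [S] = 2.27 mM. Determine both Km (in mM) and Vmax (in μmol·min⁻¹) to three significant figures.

Km = 1.31 mM; Vmax = 39.2 μmol·min⁻¹

From v = Vmax[S]/(Km+[S]), each point gives Vmax = v(Km+[S])/[S].
Equating: 12.5(Km+0.611)/0.611 = 24.9(Km+2.27)/2.27.
20.46·Km + 12.5 = 10.97·Km + 24.9, so (20.46 − 10.97)·Km = 24.9 − 12.5.
Km = 12.40/9.489 = 1.31 mM; then Vmax = 12.5(1.31+0.611)/0.611 = 39.2 μmol·min⁻¹.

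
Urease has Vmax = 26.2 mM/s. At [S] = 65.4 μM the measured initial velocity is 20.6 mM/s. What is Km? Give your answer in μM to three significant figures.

v/Vmax = 20.6/26.2 = 0.7863 = [S]/(Km+[S]).
So Km + [S] = [S]/0.7863 = 83.18 μM, giving Km = 83.18 − 65.4 = 17.8 μM.

17.8 μM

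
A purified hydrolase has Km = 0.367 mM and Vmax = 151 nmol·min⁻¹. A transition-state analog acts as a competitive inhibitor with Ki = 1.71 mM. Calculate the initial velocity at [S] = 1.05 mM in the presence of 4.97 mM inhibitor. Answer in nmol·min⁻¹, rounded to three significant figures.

63.8 nmol·min⁻¹

α = 1 + [I]/Ki = 1 + 4.97/1.71 = 3.906.
For a competitive inhibitor, Vmax is unchanged and the apparent Km becomes α·Km: Km,app = 1.43 mM, Vmax,app = 151 nmol·min⁻¹.
v = Vmax,app·[S]/(Km,app + [S]) = 151 × 1.05/(1.43 + 1.05) = 63.8 nmol·min⁻¹.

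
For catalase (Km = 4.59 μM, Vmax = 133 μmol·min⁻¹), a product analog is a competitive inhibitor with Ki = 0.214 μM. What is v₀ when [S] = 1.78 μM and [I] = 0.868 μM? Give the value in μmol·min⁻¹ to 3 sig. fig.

9.47 μmol·min⁻¹

With α = 1 + [I]/Ki = 1 + 0.868/0.214 = 5.056, the competitive rate law is v = Vmax[S] / (αKm + [S]).
v = 133×1.78 / (5.056×4.59 + 1.78) = 236.7/24.99 = 9.47 μmol·min⁻¹.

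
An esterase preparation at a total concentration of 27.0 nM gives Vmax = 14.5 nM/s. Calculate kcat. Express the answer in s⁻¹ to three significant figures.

kcat = Vmax/[E]total = 14.5 nM/s / 27.0 nM = 0.537 s⁻¹.

0.537 s⁻¹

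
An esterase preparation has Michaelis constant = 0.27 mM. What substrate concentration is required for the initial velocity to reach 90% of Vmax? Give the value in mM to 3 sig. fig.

2.43 mM

v/Vmax = [S]/(Km+[S]) = 0.9, so [S] = Km·0.9/(1 − 0.9) = 0.27 × 9.000.
[S] = 2.43 mM.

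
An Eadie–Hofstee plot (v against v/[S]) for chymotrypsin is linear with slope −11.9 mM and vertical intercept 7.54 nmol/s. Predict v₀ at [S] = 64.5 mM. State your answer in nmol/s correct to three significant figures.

In the Eadie–Hofstee form v = Vmax − Km·(v/[S]), the slope is −Km and the intercept is Vmax, so Km = 11.9 mM and Vmax = 7.54 nmol/s.
v = 7.54 × 64.5/(11.9 + 64.5) = 6.37 nmol/s.

6.37 nmol/s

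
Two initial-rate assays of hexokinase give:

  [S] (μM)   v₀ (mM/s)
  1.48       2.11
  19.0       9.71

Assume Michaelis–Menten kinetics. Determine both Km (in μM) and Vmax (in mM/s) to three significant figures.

From v = Vmax[S]/(Km+[S]), each point gives Vmax = v(Km+[S])/[S].
Equating: 2.11(Km+1.48)/1.48 = 9.71(Km+19.0)/19.0.
1.426·Km + 2.11 = 0.5111·Km + 9.71, so (1.426 − 0.5111)·Km = 9.71 − 2.11.
Km = 7.600/0.9146 = 8.31 μM; then Vmax = 2.11(8.31+1.48)/1.48 = 14.0 mM/s.

Km = 8.31 μM; Vmax = 14.0 mM/s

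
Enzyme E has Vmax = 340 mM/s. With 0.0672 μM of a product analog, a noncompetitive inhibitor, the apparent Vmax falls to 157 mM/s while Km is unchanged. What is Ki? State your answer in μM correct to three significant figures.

Noncompetitive: Vmax,app = Vmax/α with α = 1 + [I]/Ki.
α = Vmax/Vmax,app = 340/157 = 2.166.
Since α = 1 + [I]/Ki, [I]/Ki = 2.166 − 1 = 1.166 and Ki = 0.0672/1.166 = 0.0577 μM.

0.0577 μM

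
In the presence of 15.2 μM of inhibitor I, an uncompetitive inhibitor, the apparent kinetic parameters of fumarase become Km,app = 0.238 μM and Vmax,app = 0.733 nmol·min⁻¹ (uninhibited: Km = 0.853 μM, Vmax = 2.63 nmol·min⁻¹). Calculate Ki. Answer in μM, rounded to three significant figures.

Uncompetitive: Vmax,app = Vmax/α (and Km,app = Km/α) with α = 1 + [I]/Ki.
α = Vmax/Vmax,app = 2.63/0.733 = 3.588.
Since α = 1 + [I]/Ki, [I]/Ki = 3.588 − 1 = 2.588 and Ki = 15.2/2.588 = 5.87 μM.

5.87 μM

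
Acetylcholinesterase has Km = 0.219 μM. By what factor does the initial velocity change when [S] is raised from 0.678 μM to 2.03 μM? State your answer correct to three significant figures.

The fractional saturations are [S]/(Km+[S]) = 0.678/0.8970 = 0.7559 and 2.03/2.249 = 0.9026.
v₂/v₁ is just their ratio: 0.9026/0.7559 = 1.19.

1.19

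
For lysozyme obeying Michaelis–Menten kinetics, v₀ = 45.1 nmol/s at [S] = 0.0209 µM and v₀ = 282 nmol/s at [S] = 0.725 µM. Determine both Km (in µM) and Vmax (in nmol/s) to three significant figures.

Km = 0.134 µM; Vmax = 334 nmol/s

From v = Vmax[S]/(Km+[S]), each point gives Vmax = v(Km+[S])/[S].
Equating: 45.1(Km+0.0209)/0.0209 = 282(Km+0.725)/0.725.
2158·Km + 45.1 = 389.0·Km + 282, so (2158 − 389.0)·Km = 282 − 45.1.
Km = 236.9/1769 = 0.134 µM; then Vmax = 45.1(0.134+0.0209)/0.0209 = 334 nmol/s.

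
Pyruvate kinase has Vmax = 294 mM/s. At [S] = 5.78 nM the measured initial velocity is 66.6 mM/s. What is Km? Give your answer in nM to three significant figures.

19.7 nM

From v = Vmax[S]/(Km+[S]), Km = [S](Vmax − v)/v.
Km = 5.78 × (294 − 66.6) / 66.6 = 1314/66.6 = 19.7 nM.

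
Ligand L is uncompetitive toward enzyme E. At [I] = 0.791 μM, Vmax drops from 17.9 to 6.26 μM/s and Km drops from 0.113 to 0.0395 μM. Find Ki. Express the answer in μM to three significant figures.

0.425 μM

Uncompetitive: Vmax,app = Vmax/α (and Km,app = Km/α) with α = 1 + [I]/Ki.
α = Vmax/Vmax,app = 17.9/6.26 = 2.859.
Ki = [I]/(α − 1) = 0.791/1.859 = 0.425 μM.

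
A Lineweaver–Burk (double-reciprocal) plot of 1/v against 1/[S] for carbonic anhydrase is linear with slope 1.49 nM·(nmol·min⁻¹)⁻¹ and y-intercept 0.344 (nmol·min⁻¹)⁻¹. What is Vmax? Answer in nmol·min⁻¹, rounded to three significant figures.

The y-intercept of a Lineweaver–Burk plot equals 1/Vmax, so Vmax = 1/0.344 = 2.91 nmol·min⁻¹.

2.91 nmol·min⁻¹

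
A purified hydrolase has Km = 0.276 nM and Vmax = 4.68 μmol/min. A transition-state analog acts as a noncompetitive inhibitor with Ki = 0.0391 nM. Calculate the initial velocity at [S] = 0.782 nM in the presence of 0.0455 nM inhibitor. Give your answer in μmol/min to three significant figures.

With α = 1 + [I]/Ki = 1 + 0.0455/0.0391 = 2.164, the noncompetitive rate law is v = (Vmax/α)·[S] / (Km + [S]).
v = (4.68/2.164)×0.782 / (0.276 + 0.782) = 1.691/1.058 = 1.60 μmol/min.

1.60 μmol/min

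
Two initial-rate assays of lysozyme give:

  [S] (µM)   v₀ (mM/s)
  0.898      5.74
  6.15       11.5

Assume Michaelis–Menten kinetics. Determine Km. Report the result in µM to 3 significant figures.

1.27 µM

In reciprocal form, 1/v = (Km/Vmax)·(1/[S]) + 1/Vmax. The two points give (1/[S], 1/v) = (1.114, 0.1742) and (0.1626, 0.08696).
Slope = (0.1742 − 0.08696)/(1.114 − 0.1626) = 0.09176; intercept = 0.1742 − 0.09176×1.114 = 0.07204.
Vmax = 1/intercept = 13.9 mM/s; Km = slope × Vmax = 0.09176 × 13.9 = 1.27 µM.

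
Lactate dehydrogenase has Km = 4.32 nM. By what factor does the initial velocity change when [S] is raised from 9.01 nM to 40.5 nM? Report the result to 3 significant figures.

The fractional saturations are [S]/(Km+[S]) = 9.01/13.33 = 0.6759 and 40.5/44.82 = 0.9036.
v₂/v₁ is just their ratio: 0.9036/0.6759 = 1.34.

1.34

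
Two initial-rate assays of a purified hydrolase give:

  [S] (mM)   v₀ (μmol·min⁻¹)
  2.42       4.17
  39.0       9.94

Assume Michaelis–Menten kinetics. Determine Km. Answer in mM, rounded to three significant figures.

3.93 mM

In reciprocal form, 1/v = (Km/Vmax)·(1/[S]) + 1/Vmax. The two points give (1/[S], 1/v) = (0.4132, 0.2398) and (0.02564, 0.1006).
Slope = (0.2398 − 0.1006)/(0.4132 − 0.02564) = 0.3592; intercept = 0.2398 − 0.3592×0.4132 = 0.09139.
Vmax = 1/intercept = 10.9 μmol·min⁻¹; Km = slope × Vmax = 0.3592 × 10.9 = 3.93 mM.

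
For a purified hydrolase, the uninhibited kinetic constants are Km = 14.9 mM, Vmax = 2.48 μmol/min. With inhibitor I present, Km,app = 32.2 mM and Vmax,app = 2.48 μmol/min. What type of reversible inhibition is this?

Km increases (14.9 → 32.2 mM) while Vmax is unchanged — the hallmark of competitive inhibition.

competitive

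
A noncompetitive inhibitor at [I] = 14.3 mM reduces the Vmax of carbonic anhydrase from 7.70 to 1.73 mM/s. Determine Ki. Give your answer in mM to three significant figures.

4.14 mM

Noncompetitive: Vmax,app = Vmax/α with α = 1 + [I]/Ki.
α = Vmax/Vmax,app = 7.70/1.73 = 4.451.
Since α = 1 + [I]/Ki, [I]/Ki = 4.451 − 1 = 3.451 and Ki = 14.3/3.451 = 4.14 mM.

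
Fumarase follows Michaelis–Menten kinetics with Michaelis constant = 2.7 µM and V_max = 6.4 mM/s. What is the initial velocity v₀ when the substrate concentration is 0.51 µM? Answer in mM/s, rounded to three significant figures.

[S]/(Km+[S]) = 0.51/3.210 = 0.1589, the fractional saturation.
v = 0.1589 × Vmax = 0.1589 × 6.4 = 1.02 mM/s.

1.02 mM/s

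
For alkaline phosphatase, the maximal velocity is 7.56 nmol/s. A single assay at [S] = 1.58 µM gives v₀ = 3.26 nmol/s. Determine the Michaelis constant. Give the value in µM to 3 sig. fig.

From v = Vmax[S]/(Km+[S]), Km = [S](Vmax − v)/v.
Km = 1.58 × (7.56 − 3.26) / 3.26 = 6.794/3.26 = 2.08 µM.

2.08 µM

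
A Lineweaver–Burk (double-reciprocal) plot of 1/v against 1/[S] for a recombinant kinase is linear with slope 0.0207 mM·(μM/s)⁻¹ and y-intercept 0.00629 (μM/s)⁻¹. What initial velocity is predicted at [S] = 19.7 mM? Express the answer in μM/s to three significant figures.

The y-intercept is 1/Vmax, so Vmax = 1/0.00629 = 159 μM/s.
The slope is Km/Vmax, so Km = 0.0207 × 159 = 3.29 mM.
Then v = 159 × 19.7/(3.29 + 19.7) = 136 μM/s.

136 μM/s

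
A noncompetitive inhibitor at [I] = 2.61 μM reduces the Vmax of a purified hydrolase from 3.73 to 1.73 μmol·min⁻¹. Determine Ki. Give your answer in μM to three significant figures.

2.26 μM

Noncompetitive: Vmax,app = Vmax/α with α = 1 + [I]/Ki.
α = Vmax/Vmax,app = 3.73/1.73 = 2.156.
Ki = [I]/(α − 1) = 2.61/1.156 = 2.26 μM.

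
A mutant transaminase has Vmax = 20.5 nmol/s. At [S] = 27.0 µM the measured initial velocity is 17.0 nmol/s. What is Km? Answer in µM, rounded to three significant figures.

5.56 µM

v/Vmax = 17.0/20.5 = 0.8293 = [S]/(Km+[S]).
So Km + [S] = [S]/0.8293 = 32.56 µM, giving Km = 32.56 − 27.0 = 5.56 µM.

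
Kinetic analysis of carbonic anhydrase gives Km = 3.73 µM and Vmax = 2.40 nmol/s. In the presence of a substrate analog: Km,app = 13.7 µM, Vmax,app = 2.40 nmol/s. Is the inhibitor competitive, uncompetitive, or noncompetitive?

competitive

Km increases (3.73 → 13.7 µM) while Vmax is unchanged — the hallmark of competitive inhibition.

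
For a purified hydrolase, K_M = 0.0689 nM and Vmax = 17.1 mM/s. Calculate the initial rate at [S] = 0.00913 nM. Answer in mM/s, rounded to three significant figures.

2.00 mM/s

v = Vmax·[S]/(Km + [S]) = 17.1 × 0.00913 / (0.0689 + 0.00913)
  = 0.1561 / 0.07803 = 2.00 mM/s.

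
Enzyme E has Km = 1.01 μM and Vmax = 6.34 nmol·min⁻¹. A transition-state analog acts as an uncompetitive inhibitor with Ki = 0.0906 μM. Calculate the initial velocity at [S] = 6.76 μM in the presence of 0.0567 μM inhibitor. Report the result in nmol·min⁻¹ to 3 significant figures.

With α = 1 + [I]/Ki = 1 + 0.0567/0.0906 = 1.626, the uncompetitive rate law is v = (Vmax/α)·[S] / (Km/α + [S]).
v = (6.34/1.626)×6.76 / (1.01/1.626 + 6.76) = 26.36/7.381 = 3.57 nmol·min⁻¹.

3.57 nmol·min⁻¹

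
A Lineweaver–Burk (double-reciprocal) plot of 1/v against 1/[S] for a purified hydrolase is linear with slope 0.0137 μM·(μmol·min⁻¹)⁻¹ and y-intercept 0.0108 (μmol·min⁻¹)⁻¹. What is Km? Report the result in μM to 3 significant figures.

1.27 μM

y-intercept = 1/Vmax ⇒ Vmax = 92.6 μmol·min⁻¹; slope = Km/Vmax ⇒ Km = slope × Vmax.
Km = 0.0137 × 92.6 = 1.27 μM.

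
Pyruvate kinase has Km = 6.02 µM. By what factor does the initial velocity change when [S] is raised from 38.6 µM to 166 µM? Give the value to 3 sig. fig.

Since Vmax cancels, v₂/v₁ = [S]₂(Km+[S]₁) / [S]₁(Km+[S]₂).
= 166×(6.02+38.6) / (38.6×(6.02+166)) = 7407/6640 = 1.12.

1.12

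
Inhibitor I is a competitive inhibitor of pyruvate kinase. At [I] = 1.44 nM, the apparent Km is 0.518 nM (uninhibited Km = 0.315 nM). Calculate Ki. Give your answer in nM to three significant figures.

Competitive: Km,app = α·Km with α = 1 + [I]/Ki.
α = Km,app/Km = 0.518/0.315 = 1.644.
Since α = 1 + [I]/Ki, [I]/Ki = 1.644 − 1 = 0.6444 and Ki = 1.44/0.6444 = 2.23 nM.

2.23 nM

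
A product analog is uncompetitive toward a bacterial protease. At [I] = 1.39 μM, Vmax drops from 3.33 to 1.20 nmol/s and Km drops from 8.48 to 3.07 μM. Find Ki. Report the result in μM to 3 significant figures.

Uncompetitive: Vmax,app = Vmax/α (and Km,app = Km/α) with α = 1 + [I]/Ki.
α = Vmax/Vmax,app = 3.33/1.20 = 2.775.
Ki = [I]/(α − 1) = 1.39/1.775 = 0.783 μM.

0.783 μM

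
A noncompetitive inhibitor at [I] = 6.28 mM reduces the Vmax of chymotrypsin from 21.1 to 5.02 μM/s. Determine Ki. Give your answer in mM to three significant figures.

Noncompetitive: Vmax,app = Vmax/α with α = 1 + [I]/Ki.
α = Vmax/Vmax,app = 21.1/5.02 = 4.203.
Since α = 1 + [I]/Ki, [I]/Ki = 4.203 − 1 = 3.203 and Ki = 6.28/3.203 = 1.96 mM.

1.96 mM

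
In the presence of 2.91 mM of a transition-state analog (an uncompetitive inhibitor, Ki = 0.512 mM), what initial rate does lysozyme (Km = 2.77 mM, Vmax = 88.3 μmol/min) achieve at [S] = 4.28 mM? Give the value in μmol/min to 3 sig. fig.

12.0 μmol/min

α = 1 + [I]/Ki = 1 + 2.91/0.512 = 6.684.
For an uncompetitive inhibitor, both parameters are divided by α, giving Vmax/α and Km/α: Km,app = 0.414 mM, Vmax,app = 13.2 μmol/min.
v = Vmax,app·[S]/(Km,app + [S]) = 13.2 × 4.28/(0.414 + 4.28) = 12.0 μmol/min.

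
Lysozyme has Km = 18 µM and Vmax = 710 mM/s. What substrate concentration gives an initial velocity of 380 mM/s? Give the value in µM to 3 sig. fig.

The required fractional saturation is v/Vmax = 380/710 = 0.5352.
Then [S]/(Km+[S]) = 0.5352 ⇒ [S] = 18 × 0.5352/(1 − 0.5352) = 20.7 µM.

20.7 µM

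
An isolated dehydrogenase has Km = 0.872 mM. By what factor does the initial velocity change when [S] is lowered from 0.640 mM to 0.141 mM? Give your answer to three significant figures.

0.329

The fractional saturations are [S]/(Km+[S]) = 0.640/1.512 = 0.4233 and 0.141/1.013 = 0.1392.
v₂/v₁ is just their ratio: 0.1392/0.4233 = 0.329.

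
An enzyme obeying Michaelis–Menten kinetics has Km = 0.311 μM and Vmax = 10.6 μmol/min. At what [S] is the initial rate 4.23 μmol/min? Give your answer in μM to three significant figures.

0.207 μM

The required fractional saturation is v/Vmax = 4.23/10.6 = 0.3991.
Then [S]/(Km+[S]) = 0.3991 ⇒ [S] = 0.311 × 0.3991/(1 − 0.3991) = 0.207 μM.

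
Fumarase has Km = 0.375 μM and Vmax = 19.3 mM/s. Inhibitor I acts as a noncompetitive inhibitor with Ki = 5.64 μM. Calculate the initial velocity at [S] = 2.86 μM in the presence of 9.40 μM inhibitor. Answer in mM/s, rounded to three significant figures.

α = 1 + [I]/Ki = 1 + 9.40/5.64 = 2.667.
For a noncompetitive inhibitor, Vmax is reduced to Vmax/α while Km is unchanged: Km,app = 0.375 μM, Vmax,app = 7.24 mM/s.
v = Vmax,app·[S]/(Km,app + [S]) = 7.24 × 2.86/(0.375 + 2.86) = 6.40 mM/s.

6.40 mM/s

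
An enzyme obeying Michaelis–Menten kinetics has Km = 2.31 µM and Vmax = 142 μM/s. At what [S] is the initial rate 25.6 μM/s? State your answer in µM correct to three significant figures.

Rearranging v = Vmax[S]/(Km+[S]) gives [S] = Km·v/(Vmax − v).
[S] = 2.31 × 25.6 / (142 − 25.6) = 59.14/116.4 = 0.508 µM.

0.508 µM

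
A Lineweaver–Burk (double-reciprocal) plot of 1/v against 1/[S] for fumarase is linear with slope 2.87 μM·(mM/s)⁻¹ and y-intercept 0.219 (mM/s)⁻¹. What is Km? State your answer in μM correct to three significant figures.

13.1 μM

y-intercept = 1/Vmax ⇒ Vmax = 4.57 mM/s; slope = Km/Vmax ⇒ Km = slope × Vmax.
Km = 2.87 × 4.57 = 13.1 μM.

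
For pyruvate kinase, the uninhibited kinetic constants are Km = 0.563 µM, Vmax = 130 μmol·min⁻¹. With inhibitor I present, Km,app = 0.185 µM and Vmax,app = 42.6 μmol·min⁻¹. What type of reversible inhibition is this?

Both Km and Vmax decrease by the same factor (~3.05-fold) — characteristic of uncompetitive inhibition.

uncompetitive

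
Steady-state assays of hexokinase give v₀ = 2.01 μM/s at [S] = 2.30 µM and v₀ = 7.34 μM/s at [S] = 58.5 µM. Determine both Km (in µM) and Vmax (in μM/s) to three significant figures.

Km = 7.12 µM; Vmax = 8.23 μM/s

In reciprocal form, 1/v = (Km/Vmax)·(1/[S]) + 1/Vmax. The two points give (1/[S], 1/v) = (0.4348, 0.4975) and (0.01709, 0.1362).
Slope = (0.4975 − 0.1362)/(0.4348 − 0.01709) = 0.8649; intercept = 0.4975 − 0.8649×0.4348 = 0.1215.
Vmax = 1/intercept = 8.23 μM/s; Km = slope × Vmax = 0.8649 × 8.23 = 7.12 µM.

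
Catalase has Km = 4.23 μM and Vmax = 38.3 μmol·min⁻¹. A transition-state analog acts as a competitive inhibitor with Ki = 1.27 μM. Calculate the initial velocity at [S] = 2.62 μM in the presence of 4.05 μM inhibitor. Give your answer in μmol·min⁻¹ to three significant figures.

4.93 μmol·min⁻¹

With α = 1 + [I]/Ki = 1 + 4.05/1.27 = 4.189, the competitive rate law is v = Vmax[S] / (αKm + [S]).
v = 38.3×2.62 / (4.189×4.23 + 2.62) = 100.3/20.34 = 4.93 μmol·min⁻¹.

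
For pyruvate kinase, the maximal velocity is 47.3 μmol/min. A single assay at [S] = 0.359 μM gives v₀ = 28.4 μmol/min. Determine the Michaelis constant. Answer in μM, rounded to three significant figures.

From v = Vmax[S]/(Km+[S]), Km = [S](Vmax − v)/v.
Km = 0.359 × (47.3 − 28.4) / 28.4 = 6.785/28.4 = 0.239 μM.

0.239 μM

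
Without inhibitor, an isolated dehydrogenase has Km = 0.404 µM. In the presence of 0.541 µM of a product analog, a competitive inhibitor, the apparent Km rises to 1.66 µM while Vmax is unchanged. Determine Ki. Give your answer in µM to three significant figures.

0.174 µM

Competitive: Km,app = α·Km with α = 1 + [I]/Ki.
α = Km,app/Km = 1.66/0.404 = 4.109.
Ki = [I]/(α − 1) = 0.541/3.109 = 0.174 µM.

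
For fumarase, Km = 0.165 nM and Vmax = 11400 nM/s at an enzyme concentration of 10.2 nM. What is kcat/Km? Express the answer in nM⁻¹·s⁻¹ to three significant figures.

6770 nM⁻¹·s⁻¹

kcat = Vmax/[E]total = 11400/10.2 = 1120 s⁻¹.
kcat/Km = 1120/0.165 = 6770 nM⁻¹·s⁻¹.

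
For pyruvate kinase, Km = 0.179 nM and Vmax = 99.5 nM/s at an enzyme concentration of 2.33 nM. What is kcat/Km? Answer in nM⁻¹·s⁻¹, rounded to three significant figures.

kcat = Vmax/[E]total = 99.5/2.33 = 42.7 s⁻¹.
kcat/Km = 42.7/0.179 = 239 nM⁻¹·s⁻¹.

239 nM⁻¹·s⁻¹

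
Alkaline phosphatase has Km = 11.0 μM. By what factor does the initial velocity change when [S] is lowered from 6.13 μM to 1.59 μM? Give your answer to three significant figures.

The fractional saturations are [S]/(Km+[S]) = 6.13/17.13 = 0.3579 and 1.59/12.59 = 0.1263.
v₂/v₁ is just their ratio: 0.1263/0.3579 = 0.353.

0.353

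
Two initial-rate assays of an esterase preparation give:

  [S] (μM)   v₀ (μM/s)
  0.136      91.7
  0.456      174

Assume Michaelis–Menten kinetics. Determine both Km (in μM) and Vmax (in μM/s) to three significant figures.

From v = Vmax[S]/(Km+[S]), each point gives Vmax = v(Km+[S])/[S].
Equating: 91.7(Km+0.136)/0.136 = 174(Km+0.456)/0.456.
674.3·Km + 91.7 = 381.6·Km + 174, so (674.3 − 381.6)·Km = 174 − 91.7.
Km = 82.30/292.7 = 0.281 μM; then Vmax = 91.7(0.281+0.136)/0.136 = 281 μM/s.

Km = 0.281 μM; Vmax = 281 μM/s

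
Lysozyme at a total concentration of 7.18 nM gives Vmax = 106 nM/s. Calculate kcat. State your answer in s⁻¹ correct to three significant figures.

kcat = Vmax/[E]total = 106 nM/s / 7.18 nM = 14.8 s⁻¹.

14.8 s⁻¹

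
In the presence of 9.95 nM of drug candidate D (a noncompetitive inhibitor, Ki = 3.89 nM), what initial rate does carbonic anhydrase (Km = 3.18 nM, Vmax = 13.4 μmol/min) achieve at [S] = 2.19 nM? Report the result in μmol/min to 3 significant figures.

α = 1 + [I]/Ki = 1 + 9.95/3.89 = 3.558.
For a noncompetitive inhibitor, Vmax is reduced to Vmax/α while Km is unchanged: Km,app = 3.18 nM, Vmax,app = 3.77 μmol/min.
v = Vmax,app·[S]/(Km,app + [S]) = 3.77 × 2.19/(3.18 + 2.19) = 1.54 μmol/min.

1.54 μmol/min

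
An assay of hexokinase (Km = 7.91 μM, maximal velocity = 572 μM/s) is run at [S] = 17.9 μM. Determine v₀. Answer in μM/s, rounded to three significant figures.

[S]/(Km+[S]) = 17.9/25.81 = 0.6935, the fractional saturation.
v = 0.6935 × Vmax = 0.6935 × 572 = 397 μM/s.

397 μM/s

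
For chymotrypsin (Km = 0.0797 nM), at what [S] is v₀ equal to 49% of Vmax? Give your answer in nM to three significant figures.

v/Vmax = [S]/(Km+[S]) = 0.49, so [S] = Km·0.49/(1 − 0.49) = 0.0797 × 0.9608.
[S] = 0.0766 nM.

0.0766 nM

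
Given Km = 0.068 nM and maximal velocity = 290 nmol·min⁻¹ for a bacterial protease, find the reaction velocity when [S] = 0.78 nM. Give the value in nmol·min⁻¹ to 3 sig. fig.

v = Vmax·[S]/(Km + [S]) = 290 × 0.78 / (0.068 + 0.78)
  = 226.2 / 0.8480 = 267 nmol·min⁻¹.

267 nmol·min⁻¹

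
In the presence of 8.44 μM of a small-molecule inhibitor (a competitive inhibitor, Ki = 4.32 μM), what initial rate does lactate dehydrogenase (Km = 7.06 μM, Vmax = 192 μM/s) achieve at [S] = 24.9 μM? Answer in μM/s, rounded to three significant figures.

α = 1 + [I]/Ki = 1 + 8.44/4.32 = 2.954.
For a competitive inhibitor, Vmax is unchanged and the apparent Km becomes α·Km: Km,app = 20.9 μM, Vmax,app = 192 μM/s.
v = Vmax,app·[S]/(Km,app + [S]) = 192 × 24.9/(20.9 + 24.9) = 104 μM/s.

104 μM/s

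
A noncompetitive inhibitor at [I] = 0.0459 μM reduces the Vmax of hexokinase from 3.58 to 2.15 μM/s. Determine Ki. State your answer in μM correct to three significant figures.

0.0690 μM

Noncompetitive: Vmax,app = Vmax/α with α = 1 + [I]/Ki.
α = Vmax/Vmax,app = 3.58/2.15 = 1.665.
Since α = 1 + [I]/Ki, [I]/Ki = 1.665 − 1 = 0.6651 and Ki = 0.0459/0.6651 = 0.0690 μM.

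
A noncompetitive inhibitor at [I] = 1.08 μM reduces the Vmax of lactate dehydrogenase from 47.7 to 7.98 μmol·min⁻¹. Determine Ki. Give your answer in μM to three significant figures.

0.217 μM

Noncompetitive: Vmax,app = Vmax/α with α = 1 + [I]/Ki.
α = Vmax/Vmax,app = 47.7/7.98 = 5.977.
Ki = [I]/(α − 1) = 1.08/4.977 = 0.217 μM.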